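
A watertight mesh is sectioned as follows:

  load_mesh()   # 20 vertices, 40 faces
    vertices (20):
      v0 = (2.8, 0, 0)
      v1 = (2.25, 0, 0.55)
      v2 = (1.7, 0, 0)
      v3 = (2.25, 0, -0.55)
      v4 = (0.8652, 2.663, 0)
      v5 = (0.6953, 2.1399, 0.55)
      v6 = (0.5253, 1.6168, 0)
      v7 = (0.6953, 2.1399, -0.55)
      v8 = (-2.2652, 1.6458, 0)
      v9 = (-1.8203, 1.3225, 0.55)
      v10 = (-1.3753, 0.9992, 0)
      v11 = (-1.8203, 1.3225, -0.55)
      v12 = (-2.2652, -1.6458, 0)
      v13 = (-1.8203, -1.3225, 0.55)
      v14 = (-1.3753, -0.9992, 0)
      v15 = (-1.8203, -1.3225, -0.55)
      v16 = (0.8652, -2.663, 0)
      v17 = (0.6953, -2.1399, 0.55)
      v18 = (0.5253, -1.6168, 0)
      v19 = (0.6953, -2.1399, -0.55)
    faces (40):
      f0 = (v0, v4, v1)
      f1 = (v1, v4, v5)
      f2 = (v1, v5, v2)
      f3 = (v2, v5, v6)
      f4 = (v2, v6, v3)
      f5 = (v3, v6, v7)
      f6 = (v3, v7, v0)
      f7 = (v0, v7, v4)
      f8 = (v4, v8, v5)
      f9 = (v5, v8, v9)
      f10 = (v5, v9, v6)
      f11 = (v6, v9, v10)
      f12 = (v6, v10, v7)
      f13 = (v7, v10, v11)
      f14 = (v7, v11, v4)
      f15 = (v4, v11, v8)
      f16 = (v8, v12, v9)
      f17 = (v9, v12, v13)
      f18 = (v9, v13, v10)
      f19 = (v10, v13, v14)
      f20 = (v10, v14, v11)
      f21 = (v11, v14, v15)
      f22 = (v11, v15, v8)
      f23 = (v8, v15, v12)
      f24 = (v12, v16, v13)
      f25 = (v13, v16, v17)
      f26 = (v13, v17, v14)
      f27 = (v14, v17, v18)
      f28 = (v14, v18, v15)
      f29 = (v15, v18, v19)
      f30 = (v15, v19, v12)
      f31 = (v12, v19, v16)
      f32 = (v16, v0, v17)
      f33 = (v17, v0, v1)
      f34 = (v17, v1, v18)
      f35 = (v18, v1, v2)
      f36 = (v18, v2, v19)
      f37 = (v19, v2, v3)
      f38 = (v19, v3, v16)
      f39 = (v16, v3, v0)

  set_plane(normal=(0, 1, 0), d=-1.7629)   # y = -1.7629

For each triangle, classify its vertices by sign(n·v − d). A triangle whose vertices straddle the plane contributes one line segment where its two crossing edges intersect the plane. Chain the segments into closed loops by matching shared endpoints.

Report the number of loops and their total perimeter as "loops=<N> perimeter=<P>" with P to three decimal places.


loops=1 perimeter=7.981

Straddling triangles (14 of 40):
  (v12,v16,v13) [+-+] → (-1.90483, -1.7629, 0)–(-0.938022, -1.7629, 0.369306)  len=1.0349
  (v13,v16,v17) [+--] → (-0.938022, -1.7629, 0.369306)–(-0.464941, -1.7629, 0.55)  len=0.5064
  (v13,v17,v14) [+-+] → (-0.464941, -1.7629, 0.55)–(0.0109692, -1.7629, 0.368226)  len=0.5094
  (v14,v17,v18) [+-+] → (0.0109692, -1.7629, 0.368226)–(0.57278, -1.7629, 0.153613)  len=0.6014
  (v15,v18,v19) [++-] → (0.57278, -1.7629, -0.153613)–(-0.464941, -1.7629, -0.55)  len=1.1109
  (v15,v19,v12) [+-+] → (-0.464941, -1.7629, -0.55)–(-1.56357, -1.7629, -0.130348)  len=1.1761
  (v12,v19,v16) [+--] → (-1.56357, -1.7629, -0.130348)–(-1.90483, -1.7629, 0)  len=0.3653
  (v16,v0,v17) [-+-] → (1.51917, -1.7629, 0)–(1.0661, -1.7629, 0.453103)  len=0.6408
  (v17,v0,v1) [-++] → (1.0661, -1.7629, 0.453103)–(0.969202, -1.7629, 0.55)  len=0.1370
  (v17,v1,v18) [-++] → (0.969202, -1.7629, 0.55)–(0.57278, -1.7629, 0.153613)  len=0.5606
  (v18,v2,v19) [++-] → (0.872304, -1.7629, -0.453103)–(0.57278, -1.7629, -0.153613)  len=0.4236
  (v19,v2,v3) [-++] → (0.872304, -1.7629, -0.453103)–(0.969202, -1.7629, -0.55)  len=0.1370
  (v19,v3,v16) [-+-] → (0.969202, -1.7629, -0.55)–(1.33327, -1.7629, -0.185901)  len=0.5149
  (v16,v3,v0) [-++] → (1.33327, -1.7629, -0.185901)–(1.51917, -1.7629, 0)  len=0.2629

Chained into 1 loop(s):
  loop 1: 14 segments, perimeter = 7.9812
Total perimeter = 7.981


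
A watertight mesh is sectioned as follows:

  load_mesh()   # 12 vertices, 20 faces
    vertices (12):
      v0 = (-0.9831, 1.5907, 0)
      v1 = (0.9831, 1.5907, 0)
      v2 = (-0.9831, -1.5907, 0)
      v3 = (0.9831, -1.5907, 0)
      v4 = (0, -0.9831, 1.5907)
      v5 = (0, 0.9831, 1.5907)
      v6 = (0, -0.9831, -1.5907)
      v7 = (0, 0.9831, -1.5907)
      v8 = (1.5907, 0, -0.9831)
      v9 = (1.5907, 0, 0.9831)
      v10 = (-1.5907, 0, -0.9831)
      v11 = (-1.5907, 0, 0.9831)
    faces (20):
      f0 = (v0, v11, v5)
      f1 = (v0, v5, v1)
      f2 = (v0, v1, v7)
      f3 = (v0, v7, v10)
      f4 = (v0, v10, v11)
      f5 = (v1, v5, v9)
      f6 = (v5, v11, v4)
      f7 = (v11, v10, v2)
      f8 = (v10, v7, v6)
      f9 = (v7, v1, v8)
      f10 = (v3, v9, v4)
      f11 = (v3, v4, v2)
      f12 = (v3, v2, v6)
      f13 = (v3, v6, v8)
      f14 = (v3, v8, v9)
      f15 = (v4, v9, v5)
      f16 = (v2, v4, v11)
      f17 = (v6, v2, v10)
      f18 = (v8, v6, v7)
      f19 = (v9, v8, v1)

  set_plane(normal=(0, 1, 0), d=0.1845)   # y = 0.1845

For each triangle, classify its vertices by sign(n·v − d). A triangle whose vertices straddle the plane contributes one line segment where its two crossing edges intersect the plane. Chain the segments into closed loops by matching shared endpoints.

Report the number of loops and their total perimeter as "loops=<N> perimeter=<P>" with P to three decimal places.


Straddling triangles (10 of 20):
  (v0,v11,v5) [+-+] → (-1.52023, 0.1845, 0.869074)–(-1.29217, 0.1845, 1.09713)  len=0.3225
  (v0,v7,v10) [++-] → (-1.29217, 0.1845, -1.09713)–(-1.52023, 0.1845, -0.869074)  len=0.3225
  (v0,v10,v11) [+--] → (-1.52023, 0.1845, -0.869074)–(-1.52023, 0.1845, 0.869074)  len=1.7381
  (v1,v5,v9) [++-] → (1.29217, 0.1845, 1.09713)–(1.52023, 0.1845, 0.869074)  len=0.3225
  (v5,v11,v4) [+--] → (-1.29217, 0.1845, 1.09713)–(0, 0.1845, 1.5907)  len=1.3832
  (v10,v7,v6) [-+-] → (-1.29217, 0.1845, -1.09713)–(0, 0.1845, -1.5907)  len=1.3832
  (v7,v1,v8) [++-] → (1.52023, 0.1845, -0.869074)–(1.29217, 0.1845, -1.09713)  len=0.3225
  (v4,v9,v5) [--+] → (1.29217, 0.1845, 1.09713)–(0, 0.1845, 1.5907)  len=1.3832
  (v8,v6,v7) [--+] → (0, 0.1845, -1.5907)–(1.29217, 0.1845, -1.09713)  len=1.3832
  (v9,v8,v1) [--+] → (1.52023, 0.1845, -0.869074)–(1.52023, 0.1845, 0.869074)  len=1.7381

Chained into 1 loop(s):
  loop 1: 10 segments, perimeter = 10.2993
Total perimeter = 10.299

loops=1 perimeter=10.299


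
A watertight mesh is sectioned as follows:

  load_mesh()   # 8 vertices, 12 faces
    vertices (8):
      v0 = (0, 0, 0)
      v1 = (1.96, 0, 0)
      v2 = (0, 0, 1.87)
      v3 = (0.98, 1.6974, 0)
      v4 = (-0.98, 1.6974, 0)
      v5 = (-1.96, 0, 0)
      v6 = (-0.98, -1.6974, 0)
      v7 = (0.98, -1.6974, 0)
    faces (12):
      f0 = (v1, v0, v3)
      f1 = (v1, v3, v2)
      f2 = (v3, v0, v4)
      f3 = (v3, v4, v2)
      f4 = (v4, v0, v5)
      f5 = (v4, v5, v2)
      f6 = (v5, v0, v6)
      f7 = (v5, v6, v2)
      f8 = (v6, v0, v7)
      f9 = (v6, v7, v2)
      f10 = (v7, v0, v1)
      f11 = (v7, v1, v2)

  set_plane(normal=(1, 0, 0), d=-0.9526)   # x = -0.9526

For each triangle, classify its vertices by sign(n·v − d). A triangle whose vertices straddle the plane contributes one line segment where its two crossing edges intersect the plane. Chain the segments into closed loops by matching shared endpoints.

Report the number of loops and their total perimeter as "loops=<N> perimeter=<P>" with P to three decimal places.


loops=1 perimeter=7.303

Straddling triangles (8 of 12):
  (v3,v0,v4) [++-] → (-0.9526, 1.64994, 0)–(-0.9526, 1.6974, 0)  len=0.0475
  (v3,v4,v2) [+-+] → (-0.9526, 1.6974, 0)–(-0.9526, 1.64994, 0.0522837)  len=0.0706
  (v4,v0,v5) [-+-] → (-0.9526, 1.64994, 0)–(-0.9526, 0, 0)  len=1.6499
  (v4,v5,v2) [--+] → (-0.9526, 0, 0.961142)–(-0.9526, 1.64994, 0.0522837)  len=1.8837
  (v5,v0,v6) [-+-] → (-0.9526, 0, 0)–(-0.9526, -1.64994, 0)  len=1.6499
  (v5,v6,v2) [--+] → (-0.9526, -1.64994, 0.0522837)–(-0.9526, 0, 0.961142)  len=1.8837
  (v6,v0,v7) [-++] → (-0.9526, -1.64994, 0)–(-0.9526, -1.6974, 0)  len=0.0475
  (v6,v7,v2) [-++] → (-0.9526, -1.6974, 0)–(-0.9526, -1.64994, 0.0522837)  len=0.0706

Chained into 1 loop(s):
  loop 1: 8 segments, perimeter = 7.3034
Total perimeter = 7.303


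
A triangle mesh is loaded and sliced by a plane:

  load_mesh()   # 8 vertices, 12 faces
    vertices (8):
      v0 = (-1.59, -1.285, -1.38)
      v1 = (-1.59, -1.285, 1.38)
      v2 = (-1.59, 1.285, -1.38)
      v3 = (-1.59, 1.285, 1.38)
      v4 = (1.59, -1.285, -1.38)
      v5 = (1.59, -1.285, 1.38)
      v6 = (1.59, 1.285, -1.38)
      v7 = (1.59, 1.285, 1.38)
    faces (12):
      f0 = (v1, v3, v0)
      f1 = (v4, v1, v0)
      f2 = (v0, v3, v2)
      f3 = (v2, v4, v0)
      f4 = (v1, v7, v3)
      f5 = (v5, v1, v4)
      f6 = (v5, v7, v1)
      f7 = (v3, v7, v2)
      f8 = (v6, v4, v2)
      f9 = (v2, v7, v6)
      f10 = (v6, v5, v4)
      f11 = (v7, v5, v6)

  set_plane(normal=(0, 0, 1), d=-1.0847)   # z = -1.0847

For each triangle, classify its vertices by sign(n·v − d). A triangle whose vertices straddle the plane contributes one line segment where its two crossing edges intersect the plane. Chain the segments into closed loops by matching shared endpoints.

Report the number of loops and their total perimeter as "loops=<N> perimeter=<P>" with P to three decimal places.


Straddling triangles (8 of 12):
  (v1,v3,v0) [++-] → (-1.59, -1.01003, -1.0847)–(-1.59, -1.285, -1.0847)  len=0.2750
  (v4,v1,v0) [-+-] → (1.24976, -1.285, -1.0847)–(-1.59, -1.285, -1.0847)  len=2.8398
  (v0,v3,v2) [-+-] → (-1.59, -1.01003, -1.0847)–(-1.59, 1.285, -1.0847)  len=2.2950
  (v5,v1,v4) [++-] → (1.24976, -1.285, -1.0847)–(1.59, -1.285, -1.0847)  len=0.3402
  (v3,v7,v2) [++-] → (-1.24976, 1.285, -1.0847)–(-1.59, 1.285, -1.0847)  len=0.3402
  (v2,v7,v6) [-+-] → (-1.24976, 1.285, -1.0847)–(1.59, 1.285, -1.0847)  len=2.8398
  (v6,v5,v4) [-+-] → (1.59, 1.01003, -1.0847)–(1.59, -1.285, -1.0847)  len=2.2950
  (v7,v5,v6) [++-] → (1.59, 1.01003, -1.0847)–(1.59, 1.285, -1.0847)  len=0.2750

Chained into 1 loop(s):
  loop 1: 8 segments, perimeter = 11.5000
Total perimeter = 11.500

loops=1 perimeter=11.500


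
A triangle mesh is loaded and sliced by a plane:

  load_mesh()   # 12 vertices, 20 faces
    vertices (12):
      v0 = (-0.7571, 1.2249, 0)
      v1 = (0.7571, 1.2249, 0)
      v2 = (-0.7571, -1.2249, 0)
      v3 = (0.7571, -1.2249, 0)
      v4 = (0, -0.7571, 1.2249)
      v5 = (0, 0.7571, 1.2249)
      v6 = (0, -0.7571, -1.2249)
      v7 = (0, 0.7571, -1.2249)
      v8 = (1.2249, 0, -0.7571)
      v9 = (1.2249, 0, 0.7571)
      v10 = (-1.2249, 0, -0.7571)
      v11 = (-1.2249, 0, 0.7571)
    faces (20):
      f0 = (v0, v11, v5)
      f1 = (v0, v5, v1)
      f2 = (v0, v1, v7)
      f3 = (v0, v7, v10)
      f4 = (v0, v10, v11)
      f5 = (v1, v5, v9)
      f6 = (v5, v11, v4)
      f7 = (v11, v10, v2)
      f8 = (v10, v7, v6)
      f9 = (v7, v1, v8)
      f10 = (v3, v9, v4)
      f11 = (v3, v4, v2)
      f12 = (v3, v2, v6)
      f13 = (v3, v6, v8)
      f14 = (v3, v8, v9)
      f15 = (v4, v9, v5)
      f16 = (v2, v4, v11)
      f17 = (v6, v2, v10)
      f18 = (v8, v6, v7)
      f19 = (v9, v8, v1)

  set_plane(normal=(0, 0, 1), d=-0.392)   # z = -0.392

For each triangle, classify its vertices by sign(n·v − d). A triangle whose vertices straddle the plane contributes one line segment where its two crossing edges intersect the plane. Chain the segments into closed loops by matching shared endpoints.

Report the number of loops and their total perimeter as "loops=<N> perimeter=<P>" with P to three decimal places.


loops=1 perimeter=7.329

Straddling triangles (10 of 20):
  (v0,v1,v7) [++-] → (0.514808, 1.07519, -0.392)–(-0.514808, 1.07519, -0.392)  len=1.0296
  (v0,v7,v10) [+--] → (-0.514808, 1.07519, -0.392)–(-0.999311, 0.590689, -0.392)  len=0.6852
  (v0,v10,v11) [+-+] → (-0.999311, 0.590689, -0.392)–(-1.2249, 0, -0.392)  len=0.6323
  (v11,v10,v2) [+-+] → (-1.2249, 0, -0.392)–(-0.999311, -0.590689, -0.392)  len=0.6323
  (v7,v1,v8) [-+-] → (0.514808, 1.07519, -0.392)–(0.999311, 0.590689, -0.392)  len=0.6852
  (v3,v2,v6) [++-] → (-0.514808, -1.07519, -0.392)–(0.514808, -1.07519, -0.392)  len=1.0296
  (v3,v6,v8) [+--] → (0.514808, -1.07519, -0.392)–(0.999311, -0.590689, -0.392)  len=0.6852
  (v3,v8,v9) [+-+] → (0.999311, -0.590689, -0.392)–(1.2249, 0, -0.392)  len=0.6323
  (v6,v2,v10) [-+-] → (-0.514808, -1.07519, -0.392)–(-0.999311, -0.590689, -0.392)  len=0.6852
  (v9,v8,v1) [+-+] → (1.2249, 0, -0.392)–(0.999311, 0.590689, -0.392)  len=0.6323

Chained into 1 loop(s):
  loop 1: 10 segments, perimeter = 7.3292
Total perimeter = 7.329


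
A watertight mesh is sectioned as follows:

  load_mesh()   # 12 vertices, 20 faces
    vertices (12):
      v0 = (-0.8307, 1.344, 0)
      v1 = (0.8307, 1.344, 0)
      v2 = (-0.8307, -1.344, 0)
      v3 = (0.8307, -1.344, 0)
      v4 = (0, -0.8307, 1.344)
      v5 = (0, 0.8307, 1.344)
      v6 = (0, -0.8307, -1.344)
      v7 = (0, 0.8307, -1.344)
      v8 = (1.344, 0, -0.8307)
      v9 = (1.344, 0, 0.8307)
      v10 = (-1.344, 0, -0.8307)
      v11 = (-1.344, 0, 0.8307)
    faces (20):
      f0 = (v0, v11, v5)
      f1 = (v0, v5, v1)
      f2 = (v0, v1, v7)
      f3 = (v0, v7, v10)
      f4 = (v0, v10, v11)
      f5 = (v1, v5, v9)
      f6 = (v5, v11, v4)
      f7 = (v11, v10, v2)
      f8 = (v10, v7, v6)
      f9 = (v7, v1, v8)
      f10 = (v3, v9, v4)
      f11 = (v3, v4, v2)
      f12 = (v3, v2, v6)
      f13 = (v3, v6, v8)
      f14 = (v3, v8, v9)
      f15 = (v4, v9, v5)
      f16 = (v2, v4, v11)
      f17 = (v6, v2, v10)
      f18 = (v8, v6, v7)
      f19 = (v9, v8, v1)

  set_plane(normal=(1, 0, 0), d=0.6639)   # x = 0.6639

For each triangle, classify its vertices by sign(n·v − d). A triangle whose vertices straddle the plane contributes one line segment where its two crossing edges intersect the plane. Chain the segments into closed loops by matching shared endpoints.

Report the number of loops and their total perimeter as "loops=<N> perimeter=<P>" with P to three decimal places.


loops=1 perimeter=7.479

Straddling triangles (10 of 20):
  (v0,v5,v1) [--+] → (0.6639, 1.24093, 0.269868)–(0.6639, 1.344, 0)  len=0.2889
  (v0,v1,v7) [-+-] → (0.6639, 1.344, 0)–(0.6639, 1.24093, -0.269868)  len=0.2889
  (v1,v5,v9) [+-+] → (0.6639, 1.24093, 0.269868)–(0.6639, 0.420356, 1.09044)  len=1.1605
  (v7,v1,v8) [-++] → (0.6639, 1.24093, -0.269868)–(0.6639, 0.420356, -1.09044)  len=1.1605
  (v3,v9,v4) [++-] → (0.6639, -0.420356, 1.09044)–(0.6639, -1.24093, 0.269868)  len=1.1605
  (v3,v4,v2) [+--] → (0.6639, -1.24093, 0.269868)–(0.6639, -1.344, 0)  len=0.2889
  (v3,v2,v6) [+--] → (0.6639, -1.344, 0)–(0.6639, -1.24093, -0.269868)  len=0.2889
  (v3,v6,v8) [+-+] → (0.6639, -1.24093, -0.269868)–(0.6639, -0.420356, -1.09044)  len=1.1605
  (v4,v9,v5) [-+-] → (0.6639, -0.420356, 1.09044)–(0.6639, 0.420356, 1.09044)  len=0.8407
  (v8,v6,v7) [+--] → (0.6639, -0.420356, -1.09044)–(0.6639, 0.420356, -1.09044)  len=0.8407

Chained into 1 loop(s):
  loop 1: 10 segments, perimeter = 7.4788
Total perimeter = 7.479


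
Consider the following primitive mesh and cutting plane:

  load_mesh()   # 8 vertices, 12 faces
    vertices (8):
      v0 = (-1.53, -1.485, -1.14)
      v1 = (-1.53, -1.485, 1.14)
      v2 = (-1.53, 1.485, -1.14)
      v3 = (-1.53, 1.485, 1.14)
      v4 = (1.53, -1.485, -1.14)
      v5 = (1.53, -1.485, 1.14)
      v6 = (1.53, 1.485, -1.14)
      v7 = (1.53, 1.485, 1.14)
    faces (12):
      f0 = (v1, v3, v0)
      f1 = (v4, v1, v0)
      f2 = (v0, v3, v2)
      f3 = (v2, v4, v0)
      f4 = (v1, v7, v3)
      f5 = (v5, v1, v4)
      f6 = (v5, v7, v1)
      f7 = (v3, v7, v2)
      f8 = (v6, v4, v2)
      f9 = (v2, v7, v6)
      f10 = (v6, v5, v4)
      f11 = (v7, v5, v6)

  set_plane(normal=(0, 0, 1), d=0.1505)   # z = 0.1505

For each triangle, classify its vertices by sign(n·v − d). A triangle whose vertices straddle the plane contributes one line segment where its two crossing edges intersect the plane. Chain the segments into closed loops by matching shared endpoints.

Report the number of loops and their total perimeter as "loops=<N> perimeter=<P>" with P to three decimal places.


Straddling triangles (8 of 12):
  (v1,v3,v0) [++-] → (-1.53, 0.196046, 0.1505)–(-1.53, -1.485, 0.1505)  len=1.6810
  (v4,v1,v0) [-+-] → (-0.201987, -1.485, 0.1505)–(-1.53, -1.485, 0.1505)  len=1.3280
  (v0,v3,v2) [-+-] → (-1.53, 0.196046, 0.1505)–(-1.53, 1.485, 0.1505)  len=1.2890
  (v5,v1,v4) [++-] → (-0.201987, -1.485, 0.1505)–(1.53, -1.485, 0.1505)  len=1.7320
  (v3,v7,v2) [++-] → (0.201987, 1.485, 0.1505)–(-1.53, 1.485, 0.1505)  len=1.7320
  (v2,v7,v6) [-+-] → (0.201987, 1.485, 0.1505)–(1.53, 1.485, 0.1505)  len=1.3280
  (v6,v5,v4) [-+-] → (1.53, -0.196046, 0.1505)–(1.53, -1.485, 0.1505)  len=1.2890
  (v7,v5,v6) [++-] → (1.53, -0.196046, 0.1505)–(1.53, 1.485, 0.1505)  len=1.6810

Chained into 1 loop(s):
  loop 1: 8 segments, perimeter = 12.0600
Total perimeter = 12.060

loops=1 perimeter=12.060


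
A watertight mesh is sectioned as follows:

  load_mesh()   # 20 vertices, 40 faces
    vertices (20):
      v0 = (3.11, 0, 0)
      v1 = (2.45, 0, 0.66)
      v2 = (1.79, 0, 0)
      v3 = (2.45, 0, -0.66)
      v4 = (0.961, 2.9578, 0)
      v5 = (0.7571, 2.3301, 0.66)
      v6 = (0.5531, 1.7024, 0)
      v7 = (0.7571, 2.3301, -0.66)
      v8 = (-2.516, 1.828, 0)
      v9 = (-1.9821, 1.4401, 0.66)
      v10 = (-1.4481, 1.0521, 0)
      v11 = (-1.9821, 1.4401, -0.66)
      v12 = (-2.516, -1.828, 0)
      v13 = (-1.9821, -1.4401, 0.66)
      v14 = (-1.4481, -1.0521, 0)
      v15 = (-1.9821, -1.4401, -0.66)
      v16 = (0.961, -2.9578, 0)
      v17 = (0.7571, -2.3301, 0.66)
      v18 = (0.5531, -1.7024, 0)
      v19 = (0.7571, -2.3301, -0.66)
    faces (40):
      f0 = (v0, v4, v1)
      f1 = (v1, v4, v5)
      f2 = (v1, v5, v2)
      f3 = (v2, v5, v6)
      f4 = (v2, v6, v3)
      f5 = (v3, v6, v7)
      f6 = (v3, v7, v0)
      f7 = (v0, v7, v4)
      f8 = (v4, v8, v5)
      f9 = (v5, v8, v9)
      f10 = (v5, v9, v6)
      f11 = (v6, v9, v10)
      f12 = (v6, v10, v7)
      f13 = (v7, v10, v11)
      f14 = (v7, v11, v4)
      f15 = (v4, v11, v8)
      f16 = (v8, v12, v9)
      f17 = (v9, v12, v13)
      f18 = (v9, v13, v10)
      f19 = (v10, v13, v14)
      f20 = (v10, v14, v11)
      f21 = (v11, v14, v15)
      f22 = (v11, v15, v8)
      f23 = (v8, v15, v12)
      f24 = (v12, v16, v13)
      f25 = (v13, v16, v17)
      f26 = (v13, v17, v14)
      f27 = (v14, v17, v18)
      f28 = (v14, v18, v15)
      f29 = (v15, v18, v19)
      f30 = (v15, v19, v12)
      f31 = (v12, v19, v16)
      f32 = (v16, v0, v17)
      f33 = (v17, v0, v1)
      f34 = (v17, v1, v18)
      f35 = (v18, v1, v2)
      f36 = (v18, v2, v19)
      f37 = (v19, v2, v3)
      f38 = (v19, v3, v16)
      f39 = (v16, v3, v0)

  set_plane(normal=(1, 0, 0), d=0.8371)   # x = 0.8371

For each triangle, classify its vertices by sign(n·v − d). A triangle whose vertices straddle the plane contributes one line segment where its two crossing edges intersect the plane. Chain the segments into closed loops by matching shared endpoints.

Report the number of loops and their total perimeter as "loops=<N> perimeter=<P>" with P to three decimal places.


Straddling triangles (20 of 40):
  (v1,v4,v5) [++-] → (0.8371, 2.57638, 0.40105)–(0.8371, 2.21999, 0.66)  len=0.4405
  (v1,v5,v2) [+-+] → (0.8371, 2.21999, 0.66)–(0.8371, 2.14963, 0.608882)  len=0.0870
  (v2,v5,v6) [+--] → (0.8371, 2.14963, 0.608882)–(0.8371, 1.31152, 0)  len=1.0359
  (v2,v6,v3) [+-+] → (0.8371, 1.31152, 0)–(0.8371, 1.44752, -0.0988139)  len=0.1681
  (v3,v6,v7) [+--] → (0.8371, 1.44752, -0.0988139)–(0.8371, 2.21999, -0.66)  len=0.9548
  (v3,v7,v0) [+-+] → (0.8371, 2.21999, -0.66)–(0.8371, 2.25088, -0.63756)  len=0.0382
  (v0,v7,v4) [+-+] → (0.8371, 2.25088, -0.63756)–(0.8371, 2.57638, -0.40105)  len=0.4024
  (v4,v8,v5) [+--] → (0.8371, 2.91754, 0)–(0.8371, 2.57638, 0.40105)  len=0.5265
  (v7,v11,v4) [--+] → (0.8371, 2.89391, -0.027785)–(0.8371, 2.57638, -0.40105)  len=0.4901
  (v4,v11,v8) [+--] → (0.8371, 2.89391, -0.027785)–(0.8371, 2.91754, 0)  len=0.0365
  (v12,v16,v13) [-+-] → (0.8371, -2.91754, 0)–(0.8371, -2.89391, 0.027785)  len=0.0365
  (v13,v16,v17) [-+-] → (0.8371, -2.89391, 0.027785)–(0.8371, -2.57638, 0.40105)  len=0.4901
  (v12,v19,v16) [--+] → (0.8371, -2.57638, -0.40105)–(0.8371, -2.91754, 0)  len=0.5265
  (v16,v0,v17) [++-] → (0.8371, -2.25088, 0.63756)–(0.8371, -2.57638, 0.40105)  len=0.4024
  (v17,v0,v1) [-++] → (0.8371, -2.25088, 0.63756)–(0.8371, -2.21999, 0.66)  len=0.0382
  (v17,v1,v18) [-+-] → (0.8371, -2.21999, 0.66)–(0.8371, -1.44752, 0.0988139)  len=0.9548
  (v18,v1,v2) [-++] → (0.8371, -1.44752, 0.0988139)–(0.8371, -1.31152, 0)  len=0.1681
  (v18,v2,v19) [-+-] → (0.8371, -1.31152, 0)–(0.8371, -2.14963, -0.608882)  len=1.0359
  (v19,v2,v3) [-++] → (0.8371, -2.14963, -0.608882)–(0.8371, -2.21999, -0.66)  len=0.0870
  (v19,v3,v16) [-++] → (0.8371, -2.21999, -0.66)–(0.8371, -2.57638, -0.40105)  len=0.4405

Chained into 2 loop(s):
  loop 1: 10 segments, perimeter = 4.1799
  loop 2: 10 segments, perimeter = 4.1799
Total perimeter = 8.360

loops=2 perimeter=8.360


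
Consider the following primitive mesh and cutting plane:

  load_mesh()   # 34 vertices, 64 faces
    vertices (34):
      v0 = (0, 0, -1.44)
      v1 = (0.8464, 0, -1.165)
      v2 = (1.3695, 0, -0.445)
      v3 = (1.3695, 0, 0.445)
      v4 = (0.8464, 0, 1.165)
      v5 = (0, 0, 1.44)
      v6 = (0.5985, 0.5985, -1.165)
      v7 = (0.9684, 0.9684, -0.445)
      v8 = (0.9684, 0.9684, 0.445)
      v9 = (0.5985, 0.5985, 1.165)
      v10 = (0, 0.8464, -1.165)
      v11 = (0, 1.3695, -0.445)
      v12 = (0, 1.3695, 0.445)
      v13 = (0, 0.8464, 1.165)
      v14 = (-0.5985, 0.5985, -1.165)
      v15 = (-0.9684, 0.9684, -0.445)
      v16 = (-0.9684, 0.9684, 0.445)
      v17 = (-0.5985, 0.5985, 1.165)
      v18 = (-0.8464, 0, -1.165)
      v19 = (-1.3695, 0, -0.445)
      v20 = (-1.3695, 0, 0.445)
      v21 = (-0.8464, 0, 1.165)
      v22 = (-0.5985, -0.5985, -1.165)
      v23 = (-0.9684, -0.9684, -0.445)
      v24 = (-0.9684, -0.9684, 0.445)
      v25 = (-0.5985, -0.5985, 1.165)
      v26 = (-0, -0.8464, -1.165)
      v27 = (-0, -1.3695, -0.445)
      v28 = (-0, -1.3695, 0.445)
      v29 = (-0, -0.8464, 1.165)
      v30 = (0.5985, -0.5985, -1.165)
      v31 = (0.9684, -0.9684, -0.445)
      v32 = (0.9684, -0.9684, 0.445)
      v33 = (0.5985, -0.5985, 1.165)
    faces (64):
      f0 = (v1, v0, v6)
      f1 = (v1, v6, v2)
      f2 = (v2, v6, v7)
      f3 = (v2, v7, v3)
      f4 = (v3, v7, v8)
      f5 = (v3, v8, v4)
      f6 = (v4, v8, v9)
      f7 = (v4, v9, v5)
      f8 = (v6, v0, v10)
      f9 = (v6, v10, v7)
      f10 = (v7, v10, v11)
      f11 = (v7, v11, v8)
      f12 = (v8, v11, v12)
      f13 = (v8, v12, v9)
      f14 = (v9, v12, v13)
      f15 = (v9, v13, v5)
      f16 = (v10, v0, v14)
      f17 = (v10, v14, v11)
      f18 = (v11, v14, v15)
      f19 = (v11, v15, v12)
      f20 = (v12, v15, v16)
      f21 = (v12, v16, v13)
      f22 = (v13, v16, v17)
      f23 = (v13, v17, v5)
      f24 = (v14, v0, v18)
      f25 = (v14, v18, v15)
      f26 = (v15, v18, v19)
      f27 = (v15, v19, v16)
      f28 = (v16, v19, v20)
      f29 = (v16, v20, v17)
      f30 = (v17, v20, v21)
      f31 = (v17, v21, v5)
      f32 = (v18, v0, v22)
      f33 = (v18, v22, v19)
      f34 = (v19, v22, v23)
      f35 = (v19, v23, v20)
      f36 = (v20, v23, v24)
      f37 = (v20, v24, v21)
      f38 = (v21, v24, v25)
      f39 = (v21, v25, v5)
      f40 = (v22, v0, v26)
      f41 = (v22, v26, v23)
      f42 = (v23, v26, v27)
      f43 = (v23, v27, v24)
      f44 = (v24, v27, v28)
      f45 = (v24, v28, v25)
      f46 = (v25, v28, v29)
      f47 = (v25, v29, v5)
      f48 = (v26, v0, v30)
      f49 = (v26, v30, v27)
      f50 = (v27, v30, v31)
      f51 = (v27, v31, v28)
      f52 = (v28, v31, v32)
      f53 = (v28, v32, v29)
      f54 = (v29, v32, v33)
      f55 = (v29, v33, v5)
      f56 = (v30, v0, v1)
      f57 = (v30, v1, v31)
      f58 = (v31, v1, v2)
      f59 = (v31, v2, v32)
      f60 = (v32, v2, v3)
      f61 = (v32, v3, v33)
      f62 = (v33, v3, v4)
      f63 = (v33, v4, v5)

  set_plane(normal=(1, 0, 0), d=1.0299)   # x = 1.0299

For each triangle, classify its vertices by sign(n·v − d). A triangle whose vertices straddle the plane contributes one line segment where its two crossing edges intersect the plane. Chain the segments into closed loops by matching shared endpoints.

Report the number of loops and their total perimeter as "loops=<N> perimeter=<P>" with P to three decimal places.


Straddling triangles (10 of 64):
  (v1,v6,v2) [--+] → (1.0299, 0.263619, -0.762136)–(1.0299, 0, -0.912429)  len=0.3035
  (v2,v6,v7) [+--] → (1.0299, 0.263619, -0.762136)–(1.0299, 0.819917, -0.445)  len=0.6403
  (v2,v7,v3) [+-+] → (1.0299, 0.819917, -0.445)–(1.0299, 0.819917, -0.308538)  len=0.1365
  (v3,v7,v8) [+--] → (1.0299, 0.819917, -0.308538)–(1.0299, 0.819917, 0.445)  len=0.7535
  (v3,v8,v4) [+--] → (1.0299, 0.819917, 0.445)–(1.0299, 0, 0.912429)  len=0.9438
  (v31,v1,v2) [--+] → (1.0299, 0, -0.912429)–(1.0299, -0.819917, -0.445)  len=0.9438
  (v31,v2,v32) [-+-] → (1.0299, -0.819917, -0.445)–(1.0299, -0.819917, 0.308538)  len=0.7535
  (v32,v2,v3) [-++] → (1.0299, -0.819917, 0.308538)–(1.0299, -0.819917, 0.445)  len=0.1365
  (v32,v3,v33) [-+-] → (1.0299, -0.819917, 0.445)–(1.0299, -0.263619, 0.762136)  len=0.6403
  (v33,v3,v4) [-+-] → (1.0299, -0.263619, 0.762136)–(1.0299, 0, 0.912429)  len=0.3035

Chained into 1 loop(s):
  loop 1: 10 segments, perimeter = 5.5552
Total perimeter = 5.555

loops=1 perimeter=5.555


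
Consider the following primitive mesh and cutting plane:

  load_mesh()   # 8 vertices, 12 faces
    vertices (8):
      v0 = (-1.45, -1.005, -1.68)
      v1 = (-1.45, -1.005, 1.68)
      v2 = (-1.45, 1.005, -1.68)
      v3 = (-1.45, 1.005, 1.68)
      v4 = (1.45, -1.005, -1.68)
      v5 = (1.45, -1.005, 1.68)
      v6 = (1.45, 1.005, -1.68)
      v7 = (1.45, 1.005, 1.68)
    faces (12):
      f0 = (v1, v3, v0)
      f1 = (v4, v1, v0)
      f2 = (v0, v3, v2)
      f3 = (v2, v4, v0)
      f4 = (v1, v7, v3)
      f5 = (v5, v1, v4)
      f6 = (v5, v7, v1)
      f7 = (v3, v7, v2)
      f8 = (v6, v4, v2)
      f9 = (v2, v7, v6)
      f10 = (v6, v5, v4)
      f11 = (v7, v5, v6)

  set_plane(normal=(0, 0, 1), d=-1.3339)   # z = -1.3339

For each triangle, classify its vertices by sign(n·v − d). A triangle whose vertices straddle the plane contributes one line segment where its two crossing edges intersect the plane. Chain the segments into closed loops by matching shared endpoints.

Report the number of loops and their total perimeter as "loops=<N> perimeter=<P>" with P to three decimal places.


loops=1 perimeter=9.820

Straddling triangles (8 of 12):
  (v1,v3,v0) [++-] → (-1.45, -0.797958, -1.3339)–(-1.45, -1.005, -1.3339)  len=0.2070
  (v4,v1,v0) [-+-] → (1.15128, -1.005, -1.3339)–(-1.45, -1.005, -1.3339)  len=2.6013
  (v0,v3,v2) [-+-] → (-1.45, -0.797958, -1.3339)–(-1.45, 1.005, -1.3339)  len=1.8030
  (v5,v1,v4) [++-] → (1.15128, -1.005, -1.3339)–(1.45, -1.005, -1.3339)  len=0.2987
  (v3,v7,v2) [++-] → (-1.15128, 1.005, -1.3339)–(-1.45, 1.005, -1.3339)  len=0.2987
  (v2,v7,v6) [-+-] → (-1.15128, 1.005, -1.3339)–(1.45, 1.005, -1.3339)  len=2.6013
  (v6,v5,v4) [-+-] → (1.45, 0.797958, -1.3339)–(1.45, -1.005, -1.3339)  len=1.8030
  (v7,v5,v6) [++-] → (1.45, 0.797958, -1.3339)–(1.45, 1.005, -1.3339)  len=0.2070

Chained into 1 loop(s):
  loop 1: 8 segments, perimeter = 9.8200
Total perimeter = 9.820


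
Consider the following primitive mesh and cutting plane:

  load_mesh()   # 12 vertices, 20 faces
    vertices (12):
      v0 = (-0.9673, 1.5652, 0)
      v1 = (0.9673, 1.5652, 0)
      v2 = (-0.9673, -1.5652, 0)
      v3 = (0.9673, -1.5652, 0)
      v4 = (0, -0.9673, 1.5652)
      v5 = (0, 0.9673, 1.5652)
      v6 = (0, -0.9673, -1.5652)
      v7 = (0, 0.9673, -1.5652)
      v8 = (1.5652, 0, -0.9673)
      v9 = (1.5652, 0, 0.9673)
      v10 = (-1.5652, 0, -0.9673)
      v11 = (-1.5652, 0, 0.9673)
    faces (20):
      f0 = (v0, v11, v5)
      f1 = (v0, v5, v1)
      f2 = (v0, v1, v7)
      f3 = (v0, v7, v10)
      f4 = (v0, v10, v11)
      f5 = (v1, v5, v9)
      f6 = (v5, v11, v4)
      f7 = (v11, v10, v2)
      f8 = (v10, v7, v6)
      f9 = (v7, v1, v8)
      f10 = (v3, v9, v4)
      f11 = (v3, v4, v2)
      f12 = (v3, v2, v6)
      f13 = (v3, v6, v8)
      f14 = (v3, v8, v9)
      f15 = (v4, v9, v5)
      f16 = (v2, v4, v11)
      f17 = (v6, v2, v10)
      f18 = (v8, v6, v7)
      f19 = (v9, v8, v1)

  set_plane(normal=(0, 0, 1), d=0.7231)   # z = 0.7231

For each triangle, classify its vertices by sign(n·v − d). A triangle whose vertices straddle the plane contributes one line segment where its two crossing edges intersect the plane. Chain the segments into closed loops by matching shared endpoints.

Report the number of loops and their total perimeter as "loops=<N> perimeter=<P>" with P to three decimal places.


Straddling triangles (10 of 20):
  (v0,v11,v5) [-++] → (-1.41426, 0.395143, 0.7231)–(-0.520421, 1.28898, 0.7231)  len=1.2641
  (v0,v5,v1) [-+-] → (-0.520421, 1.28898, 0.7231)–(0.520421, 1.28898, 0.7231)  len=1.0408
  (v0,v10,v11) [--+] → (-1.5652, 0, 0.7231)–(-1.41426, 0.395143, 0.7231)  len=0.4230
  (v1,v5,v9) [-++] → (0.520421, 1.28898, 0.7231)–(1.41426, 0.395143, 0.7231)  len=1.2641
  (v11,v10,v2) [+--] → (-1.5652, 0, 0.7231)–(-1.41426, -0.395143, 0.7231)  len=0.4230
  (v3,v9,v4) [-++] → (1.41426, -0.395143, 0.7231)–(0.520421, -1.28898, 0.7231)  len=1.2641
  (v3,v4,v2) [-+-] → (0.520421, -1.28898, 0.7231)–(-0.520421, -1.28898, 0.7231)  len=1.0408
  (v3,v8,v9) [--+] → (1.5652, 0, 0.7231)–(1.41426, -0.395143, 0.7231)  len=0.4230
  (v2,v4,v11) [-++] → (-0.520421, -1.28898, 0.7231)–(-1.41426, -0.395143, 0.7231)  len=1.2641
  (v9,v8,v1) [+--] → (1.5652, 0, 0.7231)–(1.41426, 0.395143, 0.7231)  len=0.4230

Chained into 1 loop(s):
  loop 1: 10 segments, perimeter = 8.8299
Total perimeter = 8.830

loops=1 perimeter=8.830


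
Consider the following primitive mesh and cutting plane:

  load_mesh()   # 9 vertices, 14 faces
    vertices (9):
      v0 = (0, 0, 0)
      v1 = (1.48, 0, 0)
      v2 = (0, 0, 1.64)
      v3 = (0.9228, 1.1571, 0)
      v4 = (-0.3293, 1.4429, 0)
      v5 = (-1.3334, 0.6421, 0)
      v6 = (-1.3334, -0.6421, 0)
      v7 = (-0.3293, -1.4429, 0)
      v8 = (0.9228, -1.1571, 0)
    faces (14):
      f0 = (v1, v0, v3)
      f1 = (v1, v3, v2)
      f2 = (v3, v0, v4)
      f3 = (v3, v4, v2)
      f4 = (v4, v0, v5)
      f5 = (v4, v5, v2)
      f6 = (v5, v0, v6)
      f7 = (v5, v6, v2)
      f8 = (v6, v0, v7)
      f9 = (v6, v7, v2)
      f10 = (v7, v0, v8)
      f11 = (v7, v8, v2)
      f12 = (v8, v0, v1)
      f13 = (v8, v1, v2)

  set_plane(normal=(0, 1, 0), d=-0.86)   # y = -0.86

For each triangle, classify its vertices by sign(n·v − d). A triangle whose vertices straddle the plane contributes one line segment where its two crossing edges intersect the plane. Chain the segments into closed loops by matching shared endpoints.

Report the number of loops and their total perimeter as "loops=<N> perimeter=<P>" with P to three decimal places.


loops=1 perimeter=4.697

Straddling triangles (6 of 14):
  (v6,v0,v7) [++-] → (-0.19627, -0.86, 0)–(-1.06018, -0.86, 0)  len=0.8639
  (v6,v7,v2) [+-+] → (-1.06018, -0.86, 0)–(-0.19627, -0.86, 0.662524)  len=1.0887
  (v7,v0,v8) [-+-] → (-0.19627, -0.86, 0)–(0.685859, -0.86, 0)  len=0.8821
  (v7,v8,v2) [--+] → (0.685859, -0.86, 0.421091)–(-0.19627, -0.86, 0.662524)  len=0.9146
  (v8,v0,v1) [-++] → (0.685859, -0.86, 0)–(1.06587, -0.86, 0)  len=0.3800
  (v8,v1,v2) [-++] → (1.06587, -0.86, 0)–(0.685859, -0.86, 0.421091)  len=0.5672

Chained into 1 loop(s):
  loop 1: 6 segments, perimeter = 4.6965
Total perimeter = 4.697


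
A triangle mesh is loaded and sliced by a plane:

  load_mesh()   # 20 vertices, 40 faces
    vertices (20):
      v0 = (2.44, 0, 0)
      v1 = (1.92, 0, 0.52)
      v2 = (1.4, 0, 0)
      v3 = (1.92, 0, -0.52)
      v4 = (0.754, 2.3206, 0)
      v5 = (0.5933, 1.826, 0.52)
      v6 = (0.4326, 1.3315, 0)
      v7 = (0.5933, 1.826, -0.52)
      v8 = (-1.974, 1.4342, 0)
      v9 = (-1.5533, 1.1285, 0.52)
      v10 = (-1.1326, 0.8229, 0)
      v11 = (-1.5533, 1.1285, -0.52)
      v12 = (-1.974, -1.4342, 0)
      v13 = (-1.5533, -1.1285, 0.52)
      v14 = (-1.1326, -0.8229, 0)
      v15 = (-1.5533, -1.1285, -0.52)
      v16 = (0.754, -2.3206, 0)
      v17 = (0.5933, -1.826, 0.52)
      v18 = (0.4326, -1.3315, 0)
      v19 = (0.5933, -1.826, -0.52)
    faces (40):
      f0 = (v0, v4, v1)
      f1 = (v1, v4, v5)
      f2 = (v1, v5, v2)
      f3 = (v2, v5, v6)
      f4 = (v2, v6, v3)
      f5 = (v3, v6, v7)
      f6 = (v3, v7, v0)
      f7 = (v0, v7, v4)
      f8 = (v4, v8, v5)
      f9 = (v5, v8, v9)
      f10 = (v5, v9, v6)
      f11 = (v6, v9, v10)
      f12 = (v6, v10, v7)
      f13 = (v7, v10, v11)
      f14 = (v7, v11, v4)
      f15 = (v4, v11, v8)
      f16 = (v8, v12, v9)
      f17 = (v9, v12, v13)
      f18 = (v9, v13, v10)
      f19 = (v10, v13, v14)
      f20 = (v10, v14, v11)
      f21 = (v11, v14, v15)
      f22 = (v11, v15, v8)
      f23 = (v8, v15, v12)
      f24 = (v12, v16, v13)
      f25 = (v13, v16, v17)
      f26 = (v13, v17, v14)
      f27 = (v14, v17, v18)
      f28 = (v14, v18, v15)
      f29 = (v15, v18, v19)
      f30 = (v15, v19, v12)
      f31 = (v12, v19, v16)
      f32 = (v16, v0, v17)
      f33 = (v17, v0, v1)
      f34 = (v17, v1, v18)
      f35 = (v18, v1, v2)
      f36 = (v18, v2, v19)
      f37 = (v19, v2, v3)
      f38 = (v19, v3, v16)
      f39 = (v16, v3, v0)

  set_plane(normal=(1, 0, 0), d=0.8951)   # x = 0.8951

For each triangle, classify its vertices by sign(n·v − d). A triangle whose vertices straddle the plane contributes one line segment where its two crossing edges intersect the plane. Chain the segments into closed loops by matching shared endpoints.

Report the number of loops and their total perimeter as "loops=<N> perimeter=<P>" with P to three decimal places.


Straddling triangles (16 of 40):
  (v0,v4,v1) [+-+] → (0.8951, 2.12639, 0)–(0.8951, 2.03978, 0.0629262)  len=0.1071
  (v1,v4,v5) [+--] → (0.8951, 2.03978, 0.0629262)–(0.8951, 1.41062, 0.52)  len=0.7777
  (v1,v5,v2) [+-+] → (0.8951, 1.41062, 0.52)–(0.8951, 1.14286, 0.325459)  len=0.3310
  (v2,v5,v6) [+--] → (0.8951, 1.14286, 0.325459)–(0.8951, 0.694929, 0)  len=0.5537
  (v2,v6,v3) [+-+] → (0.8951, 0.694929, 0)–(0.8951, 0.917476, -0.161692)  len=0.2751
  (v3,v6,v7) [+--] → (0.8951, 0.917476, -0.161692)–(0.8951, 1.41062, -0.52)  len=0.6096
  (v3,v7,v0) [+-+] → (0.8951, 1.41062, -0.52)–(0.8951, 1.52758, -0.435018)  len=0.1446
  (v0,v7,v4) [+--] → (0.8951, 1.52758, -0.435018)–(0.8951, 2.12639, 0)  len=0.7401
  (v16,v0,v17) [-+-] → (0.8951, -2.12639, 0)–(0.8951, -1.52758, 0.435018)  len=0.7401
  (v17,v0,v1) [-++] → (0.8951, -1.52758, 0.435018)–(0.8951, -1.41062, 0.52)  len=0.1446
  (v17,v1,v18) [-+-] → (0.8951, -1.41062, 0.52)–(0.8951, -0.917476, 0.161692)  len=0.6096
  (v18,v1,v2) [-++] → (0.8951, -0.917476, 0.161692)–(0.8951, -0.694929, 0)  len=0.2751
  (v18,v2,v19) [-+-] → (0.8951, -0.694929, 0)–(0.8951, -1.14286, -0.325459)  len=0.5537
  (v19,v2,v3) [-++] → (0.8951, -1.14286, -0.325459)–(0.8951, -1.41062, -0.52)  len=0.3310
  (v19,v3,v16) [-+-] → (0.8951, -1.41062, -0.52)–(0.8951, -2.03978, -0.0629262)  len=0.7777
  (v16,v3,v0) [-++] → (0.8951, -2.03978, -0.0629262)–(0.8951, -2.12639, 0)  len=0.1071

Chained into 2 loop(s):
  loop 1: 8 segments, perimeter = 3.5387
  loop 2: 8 segments, perimeter = 3.5387
Total perimeter = 7.077

loops=2 perimeter=7.077


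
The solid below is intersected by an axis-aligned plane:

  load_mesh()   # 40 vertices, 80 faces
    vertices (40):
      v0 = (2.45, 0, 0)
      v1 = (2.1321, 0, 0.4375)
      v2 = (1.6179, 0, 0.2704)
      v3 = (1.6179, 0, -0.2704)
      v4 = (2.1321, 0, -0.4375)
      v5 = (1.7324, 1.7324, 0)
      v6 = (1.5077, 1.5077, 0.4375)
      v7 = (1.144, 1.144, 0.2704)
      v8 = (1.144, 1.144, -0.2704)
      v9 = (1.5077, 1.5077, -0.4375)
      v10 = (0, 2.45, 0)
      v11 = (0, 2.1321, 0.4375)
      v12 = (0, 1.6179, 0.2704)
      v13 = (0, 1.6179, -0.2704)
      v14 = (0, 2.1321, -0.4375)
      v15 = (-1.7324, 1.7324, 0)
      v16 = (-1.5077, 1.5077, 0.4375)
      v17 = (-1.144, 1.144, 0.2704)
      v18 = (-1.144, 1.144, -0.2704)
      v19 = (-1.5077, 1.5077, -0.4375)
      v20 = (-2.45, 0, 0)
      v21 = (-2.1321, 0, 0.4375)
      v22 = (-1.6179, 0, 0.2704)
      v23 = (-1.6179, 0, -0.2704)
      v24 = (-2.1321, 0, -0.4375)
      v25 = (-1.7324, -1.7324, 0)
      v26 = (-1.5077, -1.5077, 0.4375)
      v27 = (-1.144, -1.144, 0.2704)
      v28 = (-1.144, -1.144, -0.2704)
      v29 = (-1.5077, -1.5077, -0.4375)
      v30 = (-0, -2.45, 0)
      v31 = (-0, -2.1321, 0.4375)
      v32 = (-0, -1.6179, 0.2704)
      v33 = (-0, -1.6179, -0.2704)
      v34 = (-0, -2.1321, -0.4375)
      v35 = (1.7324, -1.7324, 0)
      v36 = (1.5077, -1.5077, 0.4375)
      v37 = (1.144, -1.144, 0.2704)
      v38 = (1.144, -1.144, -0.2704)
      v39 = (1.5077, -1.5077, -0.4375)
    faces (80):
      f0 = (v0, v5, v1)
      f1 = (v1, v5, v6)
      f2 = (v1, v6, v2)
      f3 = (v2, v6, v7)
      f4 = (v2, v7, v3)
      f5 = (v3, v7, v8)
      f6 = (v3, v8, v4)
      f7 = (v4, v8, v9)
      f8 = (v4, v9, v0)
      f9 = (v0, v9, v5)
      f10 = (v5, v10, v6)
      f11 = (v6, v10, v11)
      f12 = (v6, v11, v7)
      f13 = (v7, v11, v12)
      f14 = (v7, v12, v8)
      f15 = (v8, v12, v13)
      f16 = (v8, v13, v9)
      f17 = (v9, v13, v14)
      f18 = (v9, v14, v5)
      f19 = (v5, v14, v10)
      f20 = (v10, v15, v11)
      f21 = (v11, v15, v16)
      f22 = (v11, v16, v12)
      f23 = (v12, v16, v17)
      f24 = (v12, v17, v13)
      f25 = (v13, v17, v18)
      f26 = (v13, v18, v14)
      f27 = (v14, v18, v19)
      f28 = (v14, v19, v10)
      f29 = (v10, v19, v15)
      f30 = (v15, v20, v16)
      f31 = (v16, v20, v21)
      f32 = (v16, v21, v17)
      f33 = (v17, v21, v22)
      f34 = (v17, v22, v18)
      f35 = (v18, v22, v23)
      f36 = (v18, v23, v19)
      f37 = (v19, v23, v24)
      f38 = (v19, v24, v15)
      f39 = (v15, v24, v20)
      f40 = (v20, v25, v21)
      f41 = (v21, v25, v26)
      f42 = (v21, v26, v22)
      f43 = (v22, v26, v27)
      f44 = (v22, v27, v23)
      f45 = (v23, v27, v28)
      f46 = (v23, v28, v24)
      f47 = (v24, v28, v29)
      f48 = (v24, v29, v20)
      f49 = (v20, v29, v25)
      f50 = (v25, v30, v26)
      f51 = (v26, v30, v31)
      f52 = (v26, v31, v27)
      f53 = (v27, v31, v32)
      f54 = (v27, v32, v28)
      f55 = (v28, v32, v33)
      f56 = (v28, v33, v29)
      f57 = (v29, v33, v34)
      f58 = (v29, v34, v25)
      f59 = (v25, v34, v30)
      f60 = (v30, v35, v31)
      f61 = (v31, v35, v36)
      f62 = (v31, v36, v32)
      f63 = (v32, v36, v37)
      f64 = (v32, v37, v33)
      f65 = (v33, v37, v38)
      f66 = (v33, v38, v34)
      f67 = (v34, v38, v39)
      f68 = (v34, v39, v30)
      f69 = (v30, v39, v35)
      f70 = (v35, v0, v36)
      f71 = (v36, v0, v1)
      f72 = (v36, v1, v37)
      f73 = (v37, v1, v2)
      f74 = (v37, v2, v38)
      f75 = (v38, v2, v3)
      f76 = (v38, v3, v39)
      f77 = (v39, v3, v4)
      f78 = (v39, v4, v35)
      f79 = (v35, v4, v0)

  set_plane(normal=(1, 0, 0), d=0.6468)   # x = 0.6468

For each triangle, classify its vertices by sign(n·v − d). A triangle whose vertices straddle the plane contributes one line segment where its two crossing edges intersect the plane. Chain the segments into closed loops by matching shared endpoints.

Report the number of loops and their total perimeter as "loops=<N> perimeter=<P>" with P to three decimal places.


loops=2 perimeter=5.408

Straddling triangles (20 of 80):
  (v5,v10,v6) [+-+] → (0.6468, 2.18208, 0)–(0.6468, 2.04576, 0.187687)  len=0.2320
  (v6,v10,v11) [+--] → (0.6468, 2.04576, 0.187687)–(0.6468, 1.86423, 0.4375)  len=0.3088
  (v6,v11,v7) [+-+] → (0.6468, 1.86423, 0.4375)–(0.6468, 1.57344, 0.343024)  len=0.3058
  (v7,v11,v12) [+--] → (0.6468, 1.57344, 0.343024)–(0.6468, 1.34996, 0.2704)  len=0.2350
  (v7,v12,v8) [+-+] → (0.6468, 1.34996, 0.2704)–(0.6468, 1.34996, -0.03536)  len=0.3058
  (v8,v12,v13) [+--] → (0.6468, 1.34996, -0.03536)–(0.6468, 1.34996, -0.2704)  len=0.2350
  (v8,v13,v9) [+-+] → (0.6468, 1.34996, -0.2704)–(0.6468, 1.57062, -0.342086)  len=0.2320
  (v9,v13,v14) [+--] → (0.6468, 1.57062, -0.342086)–(0.6468, 1.86423, -0.4375)  len=0.3087
  (v9,v14,v5) [+-+] → (0.6468, 1.86423, -0.4375)–(0.6468, 1.98287, -0.274157)  len=0.2019
  (v5,v14,v10) [+--] → (0.6468, 1.98287, -0.274157)–(0.6468, 2.18208, 0)  len=0.3389
  (v30,v35,v31) [-+-] → (0.6468, -2.18208, 0)–(0.6468, -1.98287, 0.274157)  len=0.3389
  (v31,v35,v36) [-++] → (0.6468, -1.98287, 0.274157)–(0.6468, -1.86423, 0.4375)  len=0.2019
  (v31,v36,v32) [-+-] → (0.6468, -1.86423, 0.4375)–(0.6468, -1.57062, 0.342086)  len=0.3087
  (v32,v36,v37) [-++] → (0.6468, -1.57062, 0.342086)–(0.6468, -1.34996, 0.2704)  len=0.2320
  (v32,v37,v33) [-+-] → (0.6468, -1.34996, 0.2704)–(0.6468, -1.34996, 0.03536)  len=0.2350
  (v33,v37,v38) [-++] → (0.6468, -1.34996, 0.03536)–(0.6468, -1.34996, -0.2704)  len=0.3058
  (v33,v38,v34) [-+-] → (0.6468, -1.34996, -0.2704)–(0.6468, -1.57344, -0.343024)  len=0.2350
  (v34,v38,v39) [-++] → (0.6468, -1.57344, -0.343024)–(0.6468, -1.86423, -0.4375)  len=0.3058
  (v34,v39,v30) [-+-] → (0.6468, -1.86423, -0.4375)–(0.6468, -2.04576, -0.187687)  len=0.3088
  (v30,v39,v35) [-++] → (0.6468, -2.04576, -0.187687)–(0.6468, -2.18208, 0)  len=0.2320

Chained into 2 loop(s):
  loop 1: 10 segments, perimeter = 2.7038
  loop 2: 10 segments, perimeter = 2.7038
Total perimeter = 5.408
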